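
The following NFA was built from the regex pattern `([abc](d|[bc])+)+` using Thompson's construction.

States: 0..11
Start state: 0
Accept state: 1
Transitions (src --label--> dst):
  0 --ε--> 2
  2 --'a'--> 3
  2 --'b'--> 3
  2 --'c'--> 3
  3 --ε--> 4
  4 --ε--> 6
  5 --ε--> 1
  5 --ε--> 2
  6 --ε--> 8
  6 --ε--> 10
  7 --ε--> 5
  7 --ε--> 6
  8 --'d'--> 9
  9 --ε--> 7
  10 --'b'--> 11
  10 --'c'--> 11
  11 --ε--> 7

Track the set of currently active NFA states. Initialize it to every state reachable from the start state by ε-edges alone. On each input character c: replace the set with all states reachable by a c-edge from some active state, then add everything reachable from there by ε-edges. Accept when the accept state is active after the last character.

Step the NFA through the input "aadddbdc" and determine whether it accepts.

Answer: REJECT

Trace:
S₀ = ε-closure({0}) = {0,2}
'a' @ 1: {3,4,6,8,10}
'a' @ 2: {}  — no active states
rest 'dddbdc' ignored (set empty)
end set {} — state 1 not in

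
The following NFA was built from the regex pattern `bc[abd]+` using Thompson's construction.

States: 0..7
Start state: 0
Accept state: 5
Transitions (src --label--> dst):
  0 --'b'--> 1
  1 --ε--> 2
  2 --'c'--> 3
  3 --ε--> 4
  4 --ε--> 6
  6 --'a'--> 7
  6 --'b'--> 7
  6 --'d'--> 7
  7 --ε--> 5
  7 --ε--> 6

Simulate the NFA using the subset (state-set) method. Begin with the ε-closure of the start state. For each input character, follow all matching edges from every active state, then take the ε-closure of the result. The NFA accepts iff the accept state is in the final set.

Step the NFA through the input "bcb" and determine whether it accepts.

Answer: ACCEPT

Steps:
start: ε-closure({0}) = {0}
'b' @ 1: {1,2}
'c' @ 2: {3,4,6}
'b' @ 3: {5,6,7}  (accept∈set)
after full input: {5,6,7}  (accept=5 in)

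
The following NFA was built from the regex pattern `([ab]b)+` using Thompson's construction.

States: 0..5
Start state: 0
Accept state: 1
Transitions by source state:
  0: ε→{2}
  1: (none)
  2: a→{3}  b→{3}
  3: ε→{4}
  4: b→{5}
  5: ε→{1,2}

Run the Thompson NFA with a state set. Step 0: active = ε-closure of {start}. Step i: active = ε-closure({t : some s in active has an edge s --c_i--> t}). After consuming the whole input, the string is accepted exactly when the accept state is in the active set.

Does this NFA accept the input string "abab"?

Answer: ACCEPT

Steps:
S₀ = ε-closure({0}) = {0,2}
'a' @ 1: {3,4}
'b' @ 2: {1,2,5}  [accepting]
'a' @ 3: {3,4}
'b' @ 4: {1,2,5}  [accepting]
after full input: {1,2,5}  (accept=1 in)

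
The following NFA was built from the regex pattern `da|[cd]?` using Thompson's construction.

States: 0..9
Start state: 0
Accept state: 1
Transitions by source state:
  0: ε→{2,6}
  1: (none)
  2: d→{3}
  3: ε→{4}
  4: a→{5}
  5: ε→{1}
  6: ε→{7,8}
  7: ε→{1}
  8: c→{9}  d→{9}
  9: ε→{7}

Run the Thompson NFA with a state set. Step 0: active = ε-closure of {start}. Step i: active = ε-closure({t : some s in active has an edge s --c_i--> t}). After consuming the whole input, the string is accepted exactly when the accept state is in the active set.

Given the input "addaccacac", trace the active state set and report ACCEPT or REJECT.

Answer: REJECT

Derivation:
S₀ = ε-closure({0}) = {0,1,2,6,7,8}
'a' @ 1: {}  — dead — no transitions
rest 'ddaccacac' ignored (set empty)
after full input: {}  (accept=1 not in)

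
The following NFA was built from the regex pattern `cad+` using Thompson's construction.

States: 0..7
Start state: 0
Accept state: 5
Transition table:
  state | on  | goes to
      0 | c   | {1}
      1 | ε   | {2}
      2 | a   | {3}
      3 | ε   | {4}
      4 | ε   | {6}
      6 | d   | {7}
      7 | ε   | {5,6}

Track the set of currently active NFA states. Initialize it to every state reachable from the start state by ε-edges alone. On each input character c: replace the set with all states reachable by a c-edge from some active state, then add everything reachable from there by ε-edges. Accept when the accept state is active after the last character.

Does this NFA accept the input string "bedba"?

initial (ε-close {0}): {0}
'b' @ 1: {}  — state set empty
rest 'edba' ignored (set empty)
after full input: {}  (accept=5 not in)

Answer: REJECT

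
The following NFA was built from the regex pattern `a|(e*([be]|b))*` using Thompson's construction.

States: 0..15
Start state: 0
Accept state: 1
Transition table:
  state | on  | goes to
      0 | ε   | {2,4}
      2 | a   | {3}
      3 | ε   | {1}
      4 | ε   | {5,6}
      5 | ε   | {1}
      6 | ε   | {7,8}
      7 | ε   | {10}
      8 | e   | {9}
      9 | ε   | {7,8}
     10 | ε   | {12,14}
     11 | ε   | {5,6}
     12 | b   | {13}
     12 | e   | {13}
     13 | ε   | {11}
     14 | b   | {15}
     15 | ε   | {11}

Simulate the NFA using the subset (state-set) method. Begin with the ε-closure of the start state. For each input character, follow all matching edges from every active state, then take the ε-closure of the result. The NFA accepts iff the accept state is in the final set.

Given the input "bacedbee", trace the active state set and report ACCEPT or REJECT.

start: ε-closure({0}) = {0,1,2,4,5,6,7,8,10,12,14}
'b' @ 1: {1,5,6,7,8,10,11,12,13,14,15}  [accepting]
'a' @ 2: {}  — no active states
rest 'cedbee' ignored (set empty)
after full input: {}  (accept=1 not in)

Answer: REJECT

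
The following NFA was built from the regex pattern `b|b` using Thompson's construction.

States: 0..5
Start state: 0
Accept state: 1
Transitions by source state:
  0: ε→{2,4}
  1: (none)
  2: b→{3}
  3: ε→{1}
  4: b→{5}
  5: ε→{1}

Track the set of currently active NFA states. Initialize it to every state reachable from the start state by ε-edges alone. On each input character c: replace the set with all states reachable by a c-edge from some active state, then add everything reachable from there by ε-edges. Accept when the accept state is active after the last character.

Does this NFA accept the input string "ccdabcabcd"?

S₀ = ε-closure({0}) = {0,2,4}
'c' @ 1: {}  — state set empty
rest 'cdabcabcd' ignored (set empty)
after full input: {}  (accept=1 not in)

Answer: REJECT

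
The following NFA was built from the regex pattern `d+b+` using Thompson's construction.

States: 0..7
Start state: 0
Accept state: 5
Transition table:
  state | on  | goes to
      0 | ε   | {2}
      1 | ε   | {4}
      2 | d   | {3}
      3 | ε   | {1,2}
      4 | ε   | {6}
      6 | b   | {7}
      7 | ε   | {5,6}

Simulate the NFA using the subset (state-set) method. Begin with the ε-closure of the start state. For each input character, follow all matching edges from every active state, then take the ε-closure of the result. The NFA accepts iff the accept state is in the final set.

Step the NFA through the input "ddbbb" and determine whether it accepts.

S₀ = ε-closure({0}) = {0,2}
'd' @ 1: {1,2,3,4,6}
'd' @ 2: {1,2,3,4,6}
'b' @ 3: {5,6,7}  [accepting]
'b' @ 4: {5,6,7}  [accepting]
'b' @ 5: {5,6,7}  [accepting]
after full input: {5,6,7}  (accept=5 in)

Answer: ACCEPT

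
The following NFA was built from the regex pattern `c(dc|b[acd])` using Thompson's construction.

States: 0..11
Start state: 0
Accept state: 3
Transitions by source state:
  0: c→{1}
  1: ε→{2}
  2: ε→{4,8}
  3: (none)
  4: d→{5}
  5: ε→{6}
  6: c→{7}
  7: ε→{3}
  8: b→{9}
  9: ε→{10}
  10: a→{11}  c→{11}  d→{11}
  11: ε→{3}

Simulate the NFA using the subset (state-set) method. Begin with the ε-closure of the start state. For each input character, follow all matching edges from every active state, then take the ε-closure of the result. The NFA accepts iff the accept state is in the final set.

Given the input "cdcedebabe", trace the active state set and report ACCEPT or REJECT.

initial (ε-close {0}): {0}
'c' @ 1: {1,2,4,8}
'd' @ 2: {5,6}
'c' @ 3: {3,7}  ✓accept
'e' @ 4: {}  — state set empty
rest 'debabe' ignored (set empty)
end set {} — state 3 not in

Answer: REJECT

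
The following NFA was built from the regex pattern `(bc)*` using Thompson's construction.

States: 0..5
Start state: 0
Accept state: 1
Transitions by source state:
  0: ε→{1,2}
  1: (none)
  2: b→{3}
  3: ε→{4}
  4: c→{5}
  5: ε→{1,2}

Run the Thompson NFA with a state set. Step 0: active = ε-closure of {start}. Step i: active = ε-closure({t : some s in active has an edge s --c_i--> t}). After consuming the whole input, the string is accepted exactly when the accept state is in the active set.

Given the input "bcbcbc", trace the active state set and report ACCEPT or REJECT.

Answer: ACCEPT

Derivation:
start: ε-closure({0}) = {0,1,2}
'b' @ 1: {3,4}
'c' @ 2: {1,2,5}  (accept∈set)
'b' @ 3: {3,4}
'c' @ 4: {1,2,5}  (accept∈set)
'b' @ 5: {3,4}
'c' @ 6: {1,2,5}  (accept∈set)
final: {1,2,5}; accept 1 in set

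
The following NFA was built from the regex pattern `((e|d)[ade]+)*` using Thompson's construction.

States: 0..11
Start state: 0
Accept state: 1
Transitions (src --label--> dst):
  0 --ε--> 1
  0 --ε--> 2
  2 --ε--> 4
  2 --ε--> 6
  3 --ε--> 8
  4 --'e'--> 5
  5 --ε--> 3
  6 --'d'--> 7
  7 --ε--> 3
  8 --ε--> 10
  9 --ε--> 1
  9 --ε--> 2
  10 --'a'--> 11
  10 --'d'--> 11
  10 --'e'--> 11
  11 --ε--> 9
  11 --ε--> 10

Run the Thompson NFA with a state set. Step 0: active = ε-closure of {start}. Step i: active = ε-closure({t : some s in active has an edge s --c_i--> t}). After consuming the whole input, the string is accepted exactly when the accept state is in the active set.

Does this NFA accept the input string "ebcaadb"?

Answer: REJECT

Derivation:
start: ε-closure({0}) = {0,1,2,4,6}
'e' @ 1: {3,5,8,10}
'b' @ 2: {}  — dead — no transitions
rest 'caadb' ignored (set empty)
after full input: {}  (accept=1 not in)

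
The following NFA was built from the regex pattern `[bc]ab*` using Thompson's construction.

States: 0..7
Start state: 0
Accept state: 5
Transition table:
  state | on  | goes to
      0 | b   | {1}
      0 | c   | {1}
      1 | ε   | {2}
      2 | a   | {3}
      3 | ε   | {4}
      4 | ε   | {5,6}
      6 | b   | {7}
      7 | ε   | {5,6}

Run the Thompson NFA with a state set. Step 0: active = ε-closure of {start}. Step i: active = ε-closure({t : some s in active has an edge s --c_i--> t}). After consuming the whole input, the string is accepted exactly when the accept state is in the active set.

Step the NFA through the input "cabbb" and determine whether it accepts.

initial (ε-close {0}): {0}
'c' @ 1: {1,2}
'a' @ 2: {3,4,5,6}  ✓accept
'b' @ 3: {5,6,7}  ✓accept
'b' @ 4: {5,6,7}  ✓accept
'b' @ 5: {5,6,7}  ✓accept
final: {5,6,7}; accept 5 in set

Answer: ACCEPT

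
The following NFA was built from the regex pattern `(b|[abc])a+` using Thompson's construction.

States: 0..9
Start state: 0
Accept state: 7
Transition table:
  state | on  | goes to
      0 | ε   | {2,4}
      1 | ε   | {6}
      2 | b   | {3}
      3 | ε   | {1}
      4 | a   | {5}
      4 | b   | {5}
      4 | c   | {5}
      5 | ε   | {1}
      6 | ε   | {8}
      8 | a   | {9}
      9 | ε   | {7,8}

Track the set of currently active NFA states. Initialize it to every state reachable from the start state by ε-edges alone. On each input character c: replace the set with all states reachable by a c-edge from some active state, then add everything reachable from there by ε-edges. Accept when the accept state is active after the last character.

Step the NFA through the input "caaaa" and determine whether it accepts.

initial (ε-close {0}): {0,2,4}
'c' @ 1: {1,5,6,8}
'a' @ 2: {7,8,9}  (accept∈set)
'a' @ 3: {7,8,9}  (accept∈set)
'a' @ 4: {7,8,9}  (accept∈set)
'a' @ 5: {7,8,9}  (accept∈set)
final: {7,8,9}; accept 7 in set

Answer: ACCEPT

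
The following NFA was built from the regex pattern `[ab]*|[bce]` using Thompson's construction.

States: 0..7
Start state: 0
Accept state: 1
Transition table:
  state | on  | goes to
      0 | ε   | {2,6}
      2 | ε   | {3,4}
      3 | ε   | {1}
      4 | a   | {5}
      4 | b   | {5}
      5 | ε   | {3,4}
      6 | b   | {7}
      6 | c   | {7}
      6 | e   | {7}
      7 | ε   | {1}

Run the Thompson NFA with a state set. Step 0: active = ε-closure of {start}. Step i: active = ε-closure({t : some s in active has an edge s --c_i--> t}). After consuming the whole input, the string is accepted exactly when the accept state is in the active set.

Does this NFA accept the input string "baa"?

Answer: ACCEPT

Steps:
S₀ = ε-closure({0}) = {0,1,2,3,4,6}
'b' @ 1: {1,3,4,5,7}  ✓accept
'a' @ 2: {1,3,4,5}  ✓accept
'a' @ 3: {1,3,4,5}  ✓accept
after full input: {1,3,4,5}  (accept=1 in)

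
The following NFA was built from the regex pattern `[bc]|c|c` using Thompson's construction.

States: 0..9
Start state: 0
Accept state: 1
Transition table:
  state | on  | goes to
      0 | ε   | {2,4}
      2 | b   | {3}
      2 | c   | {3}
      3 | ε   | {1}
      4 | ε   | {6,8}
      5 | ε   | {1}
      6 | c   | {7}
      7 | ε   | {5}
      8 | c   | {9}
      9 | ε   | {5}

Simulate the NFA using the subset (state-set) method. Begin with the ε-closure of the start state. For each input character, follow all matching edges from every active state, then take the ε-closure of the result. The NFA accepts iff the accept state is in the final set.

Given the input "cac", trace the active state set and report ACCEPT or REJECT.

start: ε-closure({0}) = {0,2,4,6,8}
'c' @ 1: {1,3,5,7,9}  [accepting]
'a' @ 2: {}  — dead — no transitions
rest 'c' ignored (set empty)
end set {} — state 1 not in

Answer: REJECT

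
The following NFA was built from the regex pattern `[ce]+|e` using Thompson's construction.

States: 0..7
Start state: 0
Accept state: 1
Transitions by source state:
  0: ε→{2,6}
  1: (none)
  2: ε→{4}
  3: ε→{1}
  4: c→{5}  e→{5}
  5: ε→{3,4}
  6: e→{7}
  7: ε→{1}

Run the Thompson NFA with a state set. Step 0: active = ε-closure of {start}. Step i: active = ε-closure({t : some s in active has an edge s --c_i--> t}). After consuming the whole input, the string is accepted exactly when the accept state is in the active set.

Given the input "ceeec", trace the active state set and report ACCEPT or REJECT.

start: ε-closure({0}) = {0,2,4,6}
'c' @ 1: {1,3,4,5}  (accept∈set)
'e' @ 2: {1,3,4,5}  (accept∈set)
'e' @ 3: {1,3,4,5}  (accept∈set)
'e' @ 4: {1,3,4,5}  (accept∈set)
'c' @ 5: {1,3,4,5}  (accept∈set)
after full input: {1,3,4,5}  (accept=1 in)

Answer: ACCEPT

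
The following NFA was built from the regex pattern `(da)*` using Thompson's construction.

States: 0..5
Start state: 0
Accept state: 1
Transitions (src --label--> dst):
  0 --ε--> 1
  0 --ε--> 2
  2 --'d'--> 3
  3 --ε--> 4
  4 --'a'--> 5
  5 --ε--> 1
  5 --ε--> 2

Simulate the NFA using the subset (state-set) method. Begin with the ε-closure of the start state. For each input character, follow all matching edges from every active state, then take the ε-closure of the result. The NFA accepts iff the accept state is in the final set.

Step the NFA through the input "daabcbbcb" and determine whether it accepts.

S₀ = ε-closure({0}) = {0,1,2}
'd' @ 1: {3,4}
'a' @ 2: {1,2,5}  [accepting]
'a' @ 3: {}  — no active states
rest 'bcbbcb' ignored (set empty)
final: {}; accept 1 not in set

Answer: REJECT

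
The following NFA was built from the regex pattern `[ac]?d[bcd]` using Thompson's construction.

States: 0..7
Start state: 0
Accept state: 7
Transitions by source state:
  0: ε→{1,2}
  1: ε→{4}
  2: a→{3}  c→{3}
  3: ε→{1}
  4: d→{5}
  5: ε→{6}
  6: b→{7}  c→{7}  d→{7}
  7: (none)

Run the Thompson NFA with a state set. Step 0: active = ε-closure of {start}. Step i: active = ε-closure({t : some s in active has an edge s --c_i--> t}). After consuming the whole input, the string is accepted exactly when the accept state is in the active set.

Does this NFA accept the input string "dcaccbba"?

Answer: REJECT

Steps:
initial (ε-close {0}): {0,1,2,4}
'd' @ 1: {5,6}
'c' @ 2: {7}  [accepting]
'a' @ 3: {}  — state set empty
rest 'ccbba' ignored (set empty)
after full input: {}  (accept=7 not in)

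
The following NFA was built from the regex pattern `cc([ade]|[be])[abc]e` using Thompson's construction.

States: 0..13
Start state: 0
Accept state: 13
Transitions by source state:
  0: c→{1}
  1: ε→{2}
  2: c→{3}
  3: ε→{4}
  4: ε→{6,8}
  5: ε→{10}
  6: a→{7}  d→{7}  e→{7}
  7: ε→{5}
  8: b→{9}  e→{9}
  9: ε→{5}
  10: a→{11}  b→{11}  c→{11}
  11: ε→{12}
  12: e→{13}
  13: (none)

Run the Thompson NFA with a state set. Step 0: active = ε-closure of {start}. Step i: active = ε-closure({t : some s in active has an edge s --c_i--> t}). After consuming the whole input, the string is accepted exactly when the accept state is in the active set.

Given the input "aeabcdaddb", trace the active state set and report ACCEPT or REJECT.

Answer: REJECT

Trace:
initial (ε-close {0}): {0}
'a' @ 1: {}  — state set empty
rest 'eabcdaddb' ignored (set empty)
end set {} — state 13 not in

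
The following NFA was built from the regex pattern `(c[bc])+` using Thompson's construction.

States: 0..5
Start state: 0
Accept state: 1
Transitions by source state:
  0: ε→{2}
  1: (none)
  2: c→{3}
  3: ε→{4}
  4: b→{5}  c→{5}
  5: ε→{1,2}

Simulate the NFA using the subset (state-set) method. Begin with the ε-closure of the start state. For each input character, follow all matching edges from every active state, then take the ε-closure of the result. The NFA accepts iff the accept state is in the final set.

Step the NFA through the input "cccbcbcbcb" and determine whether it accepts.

Answer: ACCEPT

Trace:
S₀ = ε-closure({0}) = {0,2}
'c' @ 1: {3,4}
'c' @ 2: {1,2,5}  ✓accept
'c' @ 3: {3,4}
'b' @ 4: {1,2,5}  ✓accept
'c' @ 5: {3,4}
'b' @ 6: {1,2,5}  ✓accept
'c' @ 7: {3,4}
'b' @ 8: {1,2,5}  ✓accept
'c' @ 9: {3,4}
'b' @ 10: {1,2,5}  ✓accept
final: {1,2,5}; accept 1 in set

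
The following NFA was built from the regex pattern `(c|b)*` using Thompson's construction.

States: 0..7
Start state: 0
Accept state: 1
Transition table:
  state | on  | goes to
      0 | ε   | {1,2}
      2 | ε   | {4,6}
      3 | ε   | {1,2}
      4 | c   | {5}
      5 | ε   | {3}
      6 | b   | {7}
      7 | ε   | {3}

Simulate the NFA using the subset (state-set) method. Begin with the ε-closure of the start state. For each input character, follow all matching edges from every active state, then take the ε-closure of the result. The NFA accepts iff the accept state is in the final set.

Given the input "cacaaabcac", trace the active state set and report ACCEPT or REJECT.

initial (ε-close {0}): {0,1,2,4,6}
'c' @ 1: {1,2,3,4,5,6}  [accepting]
'a' @ 2: {}  — dead — no transitions
rest 'caaabcac' ignored (set empty)
after full input: {}  (accept=1 not in)

Answer: REJECT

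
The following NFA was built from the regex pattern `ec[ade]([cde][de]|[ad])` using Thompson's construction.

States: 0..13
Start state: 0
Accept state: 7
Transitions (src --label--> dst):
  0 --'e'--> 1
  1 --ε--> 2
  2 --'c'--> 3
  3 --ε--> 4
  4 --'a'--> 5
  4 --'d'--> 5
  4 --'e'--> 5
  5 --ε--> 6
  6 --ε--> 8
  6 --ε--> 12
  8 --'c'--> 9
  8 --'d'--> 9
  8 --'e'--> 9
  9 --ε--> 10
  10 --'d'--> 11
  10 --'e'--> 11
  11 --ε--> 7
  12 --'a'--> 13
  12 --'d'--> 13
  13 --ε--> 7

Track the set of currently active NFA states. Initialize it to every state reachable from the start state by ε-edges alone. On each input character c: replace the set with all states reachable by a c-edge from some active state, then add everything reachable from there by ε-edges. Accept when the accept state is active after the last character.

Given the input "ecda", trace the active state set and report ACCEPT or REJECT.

S₀ = ε-closure({0}) = {0}
'e' @ 1: {1,2}
'c' @ 2: {3,4}
'd' @ 3: {5,6,8,12}
'a' @ 4: {7,13}  [accepting]
end set {7,13} — state 7 in

Answer: ACCEPT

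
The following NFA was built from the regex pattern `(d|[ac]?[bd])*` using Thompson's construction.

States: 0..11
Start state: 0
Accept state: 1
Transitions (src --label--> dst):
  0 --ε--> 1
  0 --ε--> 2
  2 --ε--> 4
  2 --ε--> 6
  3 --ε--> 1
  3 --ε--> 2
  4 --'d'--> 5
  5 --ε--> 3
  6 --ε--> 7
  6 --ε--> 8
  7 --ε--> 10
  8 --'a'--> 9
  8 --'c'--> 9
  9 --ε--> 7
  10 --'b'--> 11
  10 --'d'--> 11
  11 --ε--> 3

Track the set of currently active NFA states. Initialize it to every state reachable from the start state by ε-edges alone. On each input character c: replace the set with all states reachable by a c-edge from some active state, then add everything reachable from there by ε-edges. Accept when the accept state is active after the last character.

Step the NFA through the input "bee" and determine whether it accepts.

initial (ε-close {0}): {0,1,2,4,6,7,8,10}
'b' @ 1: {1,2,3,4,6,7,8,10,11}  [accepting]
'e' @ 2: {}  — dead — no transitions
rest 'e' ignored (set empty)
end set {} — state 1 not in

Answer: REJECT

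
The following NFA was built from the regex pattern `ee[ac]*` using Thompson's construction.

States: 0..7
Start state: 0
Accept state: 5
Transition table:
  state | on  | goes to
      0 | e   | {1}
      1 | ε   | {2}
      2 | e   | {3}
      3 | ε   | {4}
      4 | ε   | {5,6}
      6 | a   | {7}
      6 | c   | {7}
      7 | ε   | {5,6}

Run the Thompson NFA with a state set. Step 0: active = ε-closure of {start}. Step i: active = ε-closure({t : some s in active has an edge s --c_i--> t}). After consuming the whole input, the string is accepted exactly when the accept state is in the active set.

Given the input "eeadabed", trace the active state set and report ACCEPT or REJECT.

start: ε-closure({0}) = {0}
'e' @ 1: {1,2}
'e' @ 2: {3,4,5,6}  ✓accept
'a' @ 3: {5,6,7}  ✓accept
'd' @ 4: {}  — dead — no transitions
rest 'abed' ignored (set empty)
final: {}; accept 5 not in set

Answer: REJECT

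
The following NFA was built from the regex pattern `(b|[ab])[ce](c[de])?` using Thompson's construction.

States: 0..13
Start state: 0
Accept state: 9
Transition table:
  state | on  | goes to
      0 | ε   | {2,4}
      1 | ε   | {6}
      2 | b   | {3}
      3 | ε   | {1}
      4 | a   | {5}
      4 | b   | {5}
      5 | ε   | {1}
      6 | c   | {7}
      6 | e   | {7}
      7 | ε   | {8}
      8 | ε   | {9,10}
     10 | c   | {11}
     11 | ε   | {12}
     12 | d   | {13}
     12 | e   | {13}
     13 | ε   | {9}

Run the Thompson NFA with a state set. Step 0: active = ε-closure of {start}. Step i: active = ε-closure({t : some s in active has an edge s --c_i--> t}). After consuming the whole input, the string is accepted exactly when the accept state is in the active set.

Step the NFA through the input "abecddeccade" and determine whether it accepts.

start: ε-closure({0}) = {0,2,4}
'a' @ 1: {1,5,6}
'b' @ 2: {}  — state set empty
rest 'ecddeccade' ignored (set empty)
end set {} — state 9 not in

Answer: REJECT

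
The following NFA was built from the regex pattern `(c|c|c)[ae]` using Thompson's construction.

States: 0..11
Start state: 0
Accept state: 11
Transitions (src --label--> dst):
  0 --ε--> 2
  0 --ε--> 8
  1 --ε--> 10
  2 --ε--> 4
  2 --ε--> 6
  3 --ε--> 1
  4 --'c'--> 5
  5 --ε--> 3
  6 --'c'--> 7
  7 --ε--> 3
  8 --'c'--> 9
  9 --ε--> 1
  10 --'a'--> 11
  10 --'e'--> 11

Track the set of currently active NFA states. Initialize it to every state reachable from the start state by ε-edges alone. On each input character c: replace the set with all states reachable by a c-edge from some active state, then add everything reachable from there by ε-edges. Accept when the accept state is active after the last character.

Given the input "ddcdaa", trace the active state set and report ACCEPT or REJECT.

Answer: REJECT

Steps:
initial (ε-close {0}): {0,2,4,6,8}
'd' @ 1: {}  — dead — no transitions
rest 'dcdaa' ignored (set empty)
after full input: {}  (accept=11 not in)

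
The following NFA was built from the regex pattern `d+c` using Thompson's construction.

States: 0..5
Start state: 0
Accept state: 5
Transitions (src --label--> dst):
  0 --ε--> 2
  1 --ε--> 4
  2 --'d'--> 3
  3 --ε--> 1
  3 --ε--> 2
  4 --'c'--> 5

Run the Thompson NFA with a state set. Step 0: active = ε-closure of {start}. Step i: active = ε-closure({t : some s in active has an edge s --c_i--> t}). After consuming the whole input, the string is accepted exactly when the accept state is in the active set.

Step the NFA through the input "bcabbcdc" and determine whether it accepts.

start: ε-closure({0}) = {0,2}
'b' @ 1: {}  — state set empty
rest 'cabbcdc' ignored (set empty)
after full input: {}  (accept=5 not in)

Answer: REJECT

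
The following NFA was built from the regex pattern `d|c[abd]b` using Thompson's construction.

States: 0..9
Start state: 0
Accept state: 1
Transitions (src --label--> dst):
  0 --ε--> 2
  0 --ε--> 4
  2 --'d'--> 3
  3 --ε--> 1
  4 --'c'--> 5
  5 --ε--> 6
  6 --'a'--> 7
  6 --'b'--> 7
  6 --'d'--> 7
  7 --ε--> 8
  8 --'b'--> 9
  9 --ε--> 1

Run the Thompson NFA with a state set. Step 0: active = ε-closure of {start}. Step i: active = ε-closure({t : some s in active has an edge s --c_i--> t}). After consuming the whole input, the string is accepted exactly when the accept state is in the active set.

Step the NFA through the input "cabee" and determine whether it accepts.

Answer: REJECT

Steps:
S₀ = ε-closure({0}) = {0,2,4}
'c' @ 1: {5,6}
'a' @ 2: {7,8}
'b' @ 3: {1,9}  [accepting]
'e' @ 4: {}  — state set empty
rest 'e' ignored (set empty)
final: {}; accept 1 not in set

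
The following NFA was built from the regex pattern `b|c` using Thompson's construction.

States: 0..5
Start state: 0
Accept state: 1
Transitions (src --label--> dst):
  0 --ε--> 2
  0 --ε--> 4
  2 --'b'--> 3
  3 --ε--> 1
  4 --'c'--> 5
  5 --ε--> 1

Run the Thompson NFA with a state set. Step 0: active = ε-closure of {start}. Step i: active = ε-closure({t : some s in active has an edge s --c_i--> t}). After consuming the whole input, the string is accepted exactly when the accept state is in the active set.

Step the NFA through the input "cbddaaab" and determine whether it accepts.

initial (ε-close {0}): {0,2,4}
'c' @ 1: {1,5}  (accept∈set)
'b' @ 2: {}  — dead — no transitions
rest 'ddaaab' ignored (set empty)
final: {}; accept 1 not in set

Answer: REJECT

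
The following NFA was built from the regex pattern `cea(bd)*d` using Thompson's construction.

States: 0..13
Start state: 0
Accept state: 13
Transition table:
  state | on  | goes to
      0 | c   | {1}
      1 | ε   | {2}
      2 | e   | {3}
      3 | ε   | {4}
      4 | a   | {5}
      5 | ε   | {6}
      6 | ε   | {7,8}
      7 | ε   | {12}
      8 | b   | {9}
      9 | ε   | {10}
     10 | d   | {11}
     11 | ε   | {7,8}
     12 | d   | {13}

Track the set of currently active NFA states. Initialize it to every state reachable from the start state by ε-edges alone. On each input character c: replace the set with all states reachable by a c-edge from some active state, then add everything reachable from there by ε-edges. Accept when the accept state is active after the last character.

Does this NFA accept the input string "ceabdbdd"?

Answer: ACCEPT

Steps:
initial (ε-close {0}): {0}
'c' @ 1: {1,2}
'e' @ 2: {3,4}
'a' @ 3: {5,6,7,8,12}
'b' @ 4: {9,10}
'd' @ 5: {7,8,11,12}
'b' @ 6: {9,10}
'd' @ 7: {7,8,11,12}
'd' @ 8: {13}  ✓accept
final: {13}; accept 13 in set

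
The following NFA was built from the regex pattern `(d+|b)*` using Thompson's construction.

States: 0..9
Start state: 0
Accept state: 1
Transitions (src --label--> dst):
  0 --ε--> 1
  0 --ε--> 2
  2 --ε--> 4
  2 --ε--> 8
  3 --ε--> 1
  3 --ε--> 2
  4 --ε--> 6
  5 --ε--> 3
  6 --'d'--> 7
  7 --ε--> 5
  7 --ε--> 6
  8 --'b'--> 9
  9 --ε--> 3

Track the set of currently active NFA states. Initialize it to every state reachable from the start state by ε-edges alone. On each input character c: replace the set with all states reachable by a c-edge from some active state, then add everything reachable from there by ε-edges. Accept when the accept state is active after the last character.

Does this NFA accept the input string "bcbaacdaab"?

Answer: REJECT

Derivation:
start: ε-closure({0}) = {0,1,2,4,6,8}
'b' @ 1: {1,2,3,4,6,8,9}  (accept∈set)
'c' @ 2: {}  — state set empty
rest 'baacdaab' ignored (set empty)
final: {}; accept 1 not in set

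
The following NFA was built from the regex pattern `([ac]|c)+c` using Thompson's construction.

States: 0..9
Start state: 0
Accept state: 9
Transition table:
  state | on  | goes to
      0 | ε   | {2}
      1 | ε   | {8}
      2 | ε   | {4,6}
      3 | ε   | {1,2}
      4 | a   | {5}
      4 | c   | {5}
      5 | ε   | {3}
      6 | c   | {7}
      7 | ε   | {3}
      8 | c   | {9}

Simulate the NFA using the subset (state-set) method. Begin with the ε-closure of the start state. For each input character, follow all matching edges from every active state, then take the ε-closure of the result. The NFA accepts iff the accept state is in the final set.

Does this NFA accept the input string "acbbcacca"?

start: ε-closure({0}) = {0,2,4,6}
'a' @ 1: {1,2,3,4,5,6,8}
'c' @ 2: {1,2,3,4,5,6,7,8,9}  ✓accept
'b' @ 3: {}  — no active states
rest 'bcacca' ignored (set empty)
after full input: {}  (accept=9 not in)

Answer: REJECT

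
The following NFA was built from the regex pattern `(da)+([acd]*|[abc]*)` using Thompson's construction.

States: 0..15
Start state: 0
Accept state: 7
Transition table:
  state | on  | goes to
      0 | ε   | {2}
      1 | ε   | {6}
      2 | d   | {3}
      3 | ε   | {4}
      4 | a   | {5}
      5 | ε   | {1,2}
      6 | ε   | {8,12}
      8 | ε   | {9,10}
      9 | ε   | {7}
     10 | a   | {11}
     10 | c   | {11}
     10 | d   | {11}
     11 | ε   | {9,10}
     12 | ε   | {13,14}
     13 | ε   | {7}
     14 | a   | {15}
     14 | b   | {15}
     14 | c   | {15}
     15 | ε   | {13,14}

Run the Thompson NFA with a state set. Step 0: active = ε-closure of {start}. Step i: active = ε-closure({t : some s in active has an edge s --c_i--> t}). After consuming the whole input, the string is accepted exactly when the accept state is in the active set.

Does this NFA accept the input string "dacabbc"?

Answer: ACCEPT

Steps:
S₀ = ε-closure({0}) = {0,2}
'd' @ 1: {3,4}
'a' @ 2: {1,2,5,6,7,8,9,10,12,13,14}  ✓accept
'c' @ 3: {7,9,10,11,13,14,15}  ✓accept
'a' @ 4: {7,9,10,11,13,14,15}  ✓accept
'b' @ 5: {7,13,14,15}  ✓accept
'b' @ 6: {7,13,14,15}  ✓accept
'c' @ 7: {7,13,14,15}  ✓accept
after full input: {7,13,14,15}  (accept=7 in)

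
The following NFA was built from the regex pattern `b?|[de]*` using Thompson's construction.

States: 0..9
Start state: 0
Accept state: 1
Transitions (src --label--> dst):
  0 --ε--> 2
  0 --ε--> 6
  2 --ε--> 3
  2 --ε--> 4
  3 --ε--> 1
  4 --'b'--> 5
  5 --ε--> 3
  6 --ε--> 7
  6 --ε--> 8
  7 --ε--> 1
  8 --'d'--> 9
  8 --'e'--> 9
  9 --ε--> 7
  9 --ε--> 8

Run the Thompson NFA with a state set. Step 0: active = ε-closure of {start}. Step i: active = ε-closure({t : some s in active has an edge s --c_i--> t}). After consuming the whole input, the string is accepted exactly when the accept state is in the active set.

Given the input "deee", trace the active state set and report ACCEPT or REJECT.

S₀ = ε-closure({0}) = {0,1,2,3,4,6,7,8}
'd' @ 1: {1,7,8,9}  ✓accept
'e' @ 2: {1,7,8,9}  ✓accept
'e' @ 3: {1,7,8,9}  ✓accept
'e' @ 4: {1,7,8,9}  ✓accept
final: {1,7,8,9}; accept 1 in set

Answer: ACCEPT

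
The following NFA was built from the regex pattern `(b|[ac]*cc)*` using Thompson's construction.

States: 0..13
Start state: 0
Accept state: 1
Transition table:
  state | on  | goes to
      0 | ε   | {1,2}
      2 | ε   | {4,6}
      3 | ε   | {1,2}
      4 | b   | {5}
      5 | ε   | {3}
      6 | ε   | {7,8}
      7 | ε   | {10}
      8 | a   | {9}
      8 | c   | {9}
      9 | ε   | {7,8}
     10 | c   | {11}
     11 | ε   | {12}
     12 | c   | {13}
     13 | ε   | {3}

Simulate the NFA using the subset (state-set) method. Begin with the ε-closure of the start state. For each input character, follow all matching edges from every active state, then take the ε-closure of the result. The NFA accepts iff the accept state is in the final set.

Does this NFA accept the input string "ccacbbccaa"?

Answer: REJECT

Steps:
initial (ε-close {0}): {0,1,2,4,6,7,8,10}
'c' @ 1: {7,8,9,10,11,12}
'c' @ 2: {1,2,3,4,6,7,8,9,10,11,12,13}  ✓accept
'a' @ 3: {7,8,9,10}
'c' @ 4: {7,8,9,10,11,12}
'b' @ 5: {}  — state set empty
rest 'bccaa' ignored (set empty)
final: {}; accept 1 not in set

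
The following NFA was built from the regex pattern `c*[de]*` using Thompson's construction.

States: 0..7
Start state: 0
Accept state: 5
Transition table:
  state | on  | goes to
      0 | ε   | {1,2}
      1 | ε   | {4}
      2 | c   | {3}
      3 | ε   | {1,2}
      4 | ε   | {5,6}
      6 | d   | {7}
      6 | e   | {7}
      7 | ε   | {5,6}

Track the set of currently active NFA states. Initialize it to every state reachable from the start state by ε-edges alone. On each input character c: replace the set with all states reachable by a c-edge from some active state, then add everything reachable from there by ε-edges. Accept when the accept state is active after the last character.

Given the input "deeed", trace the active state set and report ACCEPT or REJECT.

S₀ = ε-closure({0}) = {0,1,2,4,5,6}
'd' @ 1: {5,6,7}  (accept∈set)
'e' @ 2: {5,6,7}  (accept∈set)
'e' @ 3: {5,6,7}  (accept∈set)
'e' @ 4: {5,6,7}  (accept∈set)
'd' @ 5: {5,6,7}  (accept∈set)
end set {5,6,7} — state 5 in

Answer: ACCEPT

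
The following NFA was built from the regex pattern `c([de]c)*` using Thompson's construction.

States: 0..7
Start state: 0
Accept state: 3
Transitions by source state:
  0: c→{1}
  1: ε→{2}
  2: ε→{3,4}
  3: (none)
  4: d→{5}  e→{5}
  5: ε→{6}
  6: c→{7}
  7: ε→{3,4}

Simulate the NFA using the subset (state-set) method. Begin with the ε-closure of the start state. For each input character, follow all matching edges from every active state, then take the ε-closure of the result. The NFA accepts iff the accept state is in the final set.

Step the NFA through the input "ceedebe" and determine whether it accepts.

S₀ = ε-closure({0}) = {0}
'c' @ 1: {1,2,3,4}  ✓accept
'e' @ 2: {5,6}
'e' @ 3: {}  — state set empty
rest 'debe' ignored (set empty)
after full input: {}  (accept=3 not in)

Answer: REJECT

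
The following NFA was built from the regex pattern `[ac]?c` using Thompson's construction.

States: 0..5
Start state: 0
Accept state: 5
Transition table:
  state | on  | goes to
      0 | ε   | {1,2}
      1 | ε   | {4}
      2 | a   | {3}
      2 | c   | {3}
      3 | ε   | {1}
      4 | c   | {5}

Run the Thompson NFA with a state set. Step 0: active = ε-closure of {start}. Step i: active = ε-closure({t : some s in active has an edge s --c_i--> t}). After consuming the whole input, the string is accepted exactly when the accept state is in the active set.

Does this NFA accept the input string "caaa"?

start: ε-closure({0}) = {0,1,2,4}
'c' @ 1: {1,3,4,5}  [accepting]
'a' @ 2: {}  — no active states
rest 'aa' ignored (set empty)
end set {} — state 5 not in

Answer: REJECT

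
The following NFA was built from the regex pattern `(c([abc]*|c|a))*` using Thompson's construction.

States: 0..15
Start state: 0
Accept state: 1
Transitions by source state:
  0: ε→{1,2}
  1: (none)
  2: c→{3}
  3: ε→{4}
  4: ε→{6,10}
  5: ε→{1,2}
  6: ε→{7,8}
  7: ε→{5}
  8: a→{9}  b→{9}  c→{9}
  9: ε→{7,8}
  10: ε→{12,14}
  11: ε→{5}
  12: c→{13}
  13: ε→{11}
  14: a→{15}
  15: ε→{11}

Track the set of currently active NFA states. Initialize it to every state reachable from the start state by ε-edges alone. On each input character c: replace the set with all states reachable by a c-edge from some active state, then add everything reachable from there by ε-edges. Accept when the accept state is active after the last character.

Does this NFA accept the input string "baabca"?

Answer: REJECT

Steps:
initial (ε-close {0}): {0,1,2}
'b' @ 1: {}  — dead — no transitions
rest 'aabca' ignored (set empty)
end set {} — state 1 not in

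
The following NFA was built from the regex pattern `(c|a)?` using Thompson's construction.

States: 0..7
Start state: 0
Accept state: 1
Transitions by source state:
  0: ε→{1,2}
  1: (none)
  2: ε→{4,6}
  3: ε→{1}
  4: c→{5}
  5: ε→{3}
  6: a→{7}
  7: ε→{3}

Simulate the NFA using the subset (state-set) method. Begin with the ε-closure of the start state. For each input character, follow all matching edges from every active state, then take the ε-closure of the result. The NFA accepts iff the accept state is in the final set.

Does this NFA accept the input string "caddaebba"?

S₀ = ε-closure({0}) = {0,1,2,4,6}
'c' @ 1: {1,3,5}  (accept∈set)
'a' @ 2: {}  — no active states
rest 'ddaebba' ignored (set empty)
final: {}; accept 1 not in set

Answer: REJECT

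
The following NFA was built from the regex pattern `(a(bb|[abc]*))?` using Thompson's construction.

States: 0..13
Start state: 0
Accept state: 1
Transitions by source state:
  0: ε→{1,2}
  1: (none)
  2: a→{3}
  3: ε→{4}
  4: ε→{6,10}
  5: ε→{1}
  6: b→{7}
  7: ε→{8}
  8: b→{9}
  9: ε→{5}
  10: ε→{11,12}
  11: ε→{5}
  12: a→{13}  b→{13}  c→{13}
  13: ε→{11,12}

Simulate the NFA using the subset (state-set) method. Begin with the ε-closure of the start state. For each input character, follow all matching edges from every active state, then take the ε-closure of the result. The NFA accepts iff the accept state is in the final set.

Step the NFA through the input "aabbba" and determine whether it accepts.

Answer: ACCEPT

Trace:
S₀ = ε-closure({0}) = {0,1,2}
'a' @ 1: {1,3,4,5,6,10,11,12}  [accepting]
'a' @ 2: {1,5,11,12,13}  [accepting]
'b' @ 3: {1,5,11,12,13}  [accepting]
'b' @ 4: {1,5,11,12,13}  [accepting]
'b' @ 5: {1,5,11,12,13}  [accepting]
'a' @ 6: {1,5,11,12,13}  [accepting]
after full input: {1,5,11,12,13}  (accept=1 in)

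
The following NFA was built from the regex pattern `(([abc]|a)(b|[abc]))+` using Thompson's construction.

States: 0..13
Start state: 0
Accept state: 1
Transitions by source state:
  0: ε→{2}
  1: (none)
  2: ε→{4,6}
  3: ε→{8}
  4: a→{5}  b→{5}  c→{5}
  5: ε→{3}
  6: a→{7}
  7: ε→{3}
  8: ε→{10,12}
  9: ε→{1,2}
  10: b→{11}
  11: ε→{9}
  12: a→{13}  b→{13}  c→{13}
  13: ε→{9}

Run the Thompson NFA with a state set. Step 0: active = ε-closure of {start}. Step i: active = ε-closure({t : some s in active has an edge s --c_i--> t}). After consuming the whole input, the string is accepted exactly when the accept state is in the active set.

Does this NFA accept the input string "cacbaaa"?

Answer: REJECT

Derivation:
initial (ε-close {0}): {0,2,4,6}
'c' @ 1: {3,5,8,10,12}
'a' @ 2: {1,2,4,6,9,13}  (accept∈set)
'c' @ 3: {3,5,8,10,12}
'b' @ 4: {1,2,4,6,9,11,13}  (accept∈set)
'a' @ 5: {3,5,7,8,10,12}
'a' @ 6: {1,2,4,6,9,13}  (accept∈set)
'a' @ 7: {3,5,7,8,10,12}
end set {3,5,7,8,10,12} — state 1 not in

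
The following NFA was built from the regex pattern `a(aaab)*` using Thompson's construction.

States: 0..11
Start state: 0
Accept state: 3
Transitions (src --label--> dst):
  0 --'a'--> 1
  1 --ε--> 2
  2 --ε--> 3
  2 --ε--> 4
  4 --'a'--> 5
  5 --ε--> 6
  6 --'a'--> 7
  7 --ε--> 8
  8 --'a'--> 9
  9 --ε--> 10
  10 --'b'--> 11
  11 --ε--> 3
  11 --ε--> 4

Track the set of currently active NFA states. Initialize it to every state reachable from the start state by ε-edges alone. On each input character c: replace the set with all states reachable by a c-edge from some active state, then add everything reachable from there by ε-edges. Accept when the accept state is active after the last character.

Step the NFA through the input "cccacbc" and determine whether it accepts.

S₀ = ε-closure({0}) = {0}
'c' @ 1: {}  — state set empty
rest 'ccacbc' ignored (set empty)
after full input: {}  (accept=3 not in)

Answer: REJECT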